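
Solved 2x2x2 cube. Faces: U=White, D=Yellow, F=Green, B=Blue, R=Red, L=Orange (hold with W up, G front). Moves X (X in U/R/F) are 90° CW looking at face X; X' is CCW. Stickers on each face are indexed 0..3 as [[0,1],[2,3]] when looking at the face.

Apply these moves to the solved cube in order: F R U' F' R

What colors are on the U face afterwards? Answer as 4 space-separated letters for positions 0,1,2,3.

Answer: G Y G G

Derivation:
After move 1 (F): F=GGGG U=WWOO R=WRWR D=RRYY L=OYOY
After move 2 (R): R=WWRR U=WGOG F=GRGY D=RBYB B=OBWB
After move 3 (U'): U=GGWO F=OYGY R=GRRR B=WWWB L=OBOY
After move 4 (F'): F=YYOG U=GGGR R=BRRR D=BYYB L=OOOW
After move 5 (R): R=RBRR U=GYGG F=YYOB D=BWYW B=RWGB
Query: U face = GYGG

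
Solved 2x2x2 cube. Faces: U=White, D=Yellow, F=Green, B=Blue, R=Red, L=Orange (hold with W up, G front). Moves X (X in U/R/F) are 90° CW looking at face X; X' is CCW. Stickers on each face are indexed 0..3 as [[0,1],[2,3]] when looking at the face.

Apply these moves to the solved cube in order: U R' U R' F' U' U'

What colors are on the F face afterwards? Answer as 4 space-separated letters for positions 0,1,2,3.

After move 1 (U): U=WWWW F=RRGG R=BBRR B=OOBB L=GGOO
After move 2 (R'): R=BRBR U=WBWO F=RWGW D=YRYG B=YOYB
After move 3 (U): U=WWOB F=BRGW R=YOBR B=GGYB L=RWOO
After move 4 (R'): R=ORYB U=WYOG F=BWGB D=YRYW B=GGRB
After move 5 (F'): F=WBBG U=WYOY R=RRYB D=WOYW L=RGOO
After move 6 (U'): U=YYWO F=RGBG R=WBYB B=RRRB L=GGOO
After move 7 (U'): U=YOYW F=GGBG R=RGYB B=WBRB L=RROO
Query: F face = GGBG

Answer: G G B G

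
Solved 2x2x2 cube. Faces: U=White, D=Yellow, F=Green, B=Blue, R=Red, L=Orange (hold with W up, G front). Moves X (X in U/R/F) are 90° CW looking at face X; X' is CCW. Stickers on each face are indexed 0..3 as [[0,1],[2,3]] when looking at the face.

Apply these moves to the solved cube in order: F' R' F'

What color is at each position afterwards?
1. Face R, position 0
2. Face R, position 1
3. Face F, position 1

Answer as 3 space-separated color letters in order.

Answer: G R R

Derivation:
After move 1 (F'): F=GGGG U=WWRR R=YRYR D=OOYY L=OWOW
After move 2 (R'): R=RRYY U=WBRB F=GWGR D=OGYG B=YBOB
After move 3 (F'): F=WRGG U=WBRY R=GROY D=WWYG L=OBOR
Query 1: R[0] = G
Query 2: R[1] = R
Query 3: F[1] = R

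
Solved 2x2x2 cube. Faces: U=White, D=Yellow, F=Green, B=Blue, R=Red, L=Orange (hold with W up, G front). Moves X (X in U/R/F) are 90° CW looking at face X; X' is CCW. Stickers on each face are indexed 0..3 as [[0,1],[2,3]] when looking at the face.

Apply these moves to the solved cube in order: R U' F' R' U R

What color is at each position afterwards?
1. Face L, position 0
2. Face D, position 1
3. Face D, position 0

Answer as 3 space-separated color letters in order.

Answer: O O B

Derivation:
After move 1 (R): R=RRRR U=WGWG F=GYGY D=YBYB B=WBWB
After move 2 (U'): U=GGWW F=OOGY R=GYRR B=RRWB L=WBOO
After move 3 (F'): F=OYOG U=GGGR R=BYYR D=BOYB L=WWOW
After move 4 (R'): R=YRBY U=GWGR F=OGOR D=BYYG B=BROB
After move 5 (U): U=GGRW F=YROR R=BRBY B=WWOB L=OGOW
After move 6 (R): R=BBYR U=GRRR F=YYOG D=BOYW B=WWGB
Query 1: L[0] = O
Query 2: D[1] = O
Query 3: D[0] = B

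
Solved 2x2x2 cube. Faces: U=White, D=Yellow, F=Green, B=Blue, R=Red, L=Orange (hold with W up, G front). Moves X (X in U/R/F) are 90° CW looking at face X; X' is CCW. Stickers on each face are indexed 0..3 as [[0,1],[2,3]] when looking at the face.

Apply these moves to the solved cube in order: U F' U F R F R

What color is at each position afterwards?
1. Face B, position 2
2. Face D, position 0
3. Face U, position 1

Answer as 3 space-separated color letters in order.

Answer: Y R R

Derivation:
After move 1 (U): U=WWWW F=RRGG R=BBRR B=OOBB L=GGOO
After move 2 (F'): F=RGRG U=WWBR R=YBYR D=GOYY L=GWOW
After move 3 (U): U=BWRW F=YBRG R=OOYR B=GWBB L=RGOW
After move 4 (F): F=RYGB U=BWWG R=ROWR D=YOYY L=RGOO
After move 5 (R): R=WRRO U=BYWB F=ROGY D=YBYG B=GWWB
After move 6 (F): F=GRYO U=BYOG R=WRBO D=RWYG L=RYOB
After move 7 (R): R=BWOR U=BROO F=GWYG D=RWYG B=GWYB
Query 1: B[2] = Y
Query 2: D[0] = R
Query 3: U[1] = R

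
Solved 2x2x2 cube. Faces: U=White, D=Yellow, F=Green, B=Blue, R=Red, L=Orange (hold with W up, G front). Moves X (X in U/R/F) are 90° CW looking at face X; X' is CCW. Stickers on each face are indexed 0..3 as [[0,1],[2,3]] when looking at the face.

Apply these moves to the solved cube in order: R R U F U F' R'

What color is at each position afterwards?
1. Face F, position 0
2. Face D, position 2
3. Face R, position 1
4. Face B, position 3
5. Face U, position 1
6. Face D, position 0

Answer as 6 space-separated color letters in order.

After move 1 (R): R=RRRR U=WGWG F=GYGY D=YBYB B=WBWB
After move 2 (R): R=RRRR U=WYWY F=GBGB D=YWYW B=GBGB
After move 3 (U): U=WWYY F=RRGB R=GBRR B=OOGB L=GBOO
After move 4 (F): F=GRBR U=WWOB R=YBYR D=RGYW L=GYOW
After move 5 (U): U=OWBW F=YBBR R=OOYR B=GYGB L=GROW
After move 6 (F'): F=BRYB U=OWOY R=GORR D=RWYW L=GWOB
After move 7 (R'): R=ORGR U=OGOG F=BWYY D=RRYB B=WYWB
Query 1: F[0] = B
Query 2: D[2] = Y
Query 3: R[1] = R
Query 4: B[3] = B
Query 5: U[1] = G
Query 6: D[0] = R

Answer: B Y R B G R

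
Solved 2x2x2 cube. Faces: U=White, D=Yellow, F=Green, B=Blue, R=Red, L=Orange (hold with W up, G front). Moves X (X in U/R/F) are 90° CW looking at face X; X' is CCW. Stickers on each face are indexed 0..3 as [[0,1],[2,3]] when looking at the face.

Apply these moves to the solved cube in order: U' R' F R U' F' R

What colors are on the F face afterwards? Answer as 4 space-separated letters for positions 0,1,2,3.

After move 1 (U'): U=WWWW F=OOGG R=GGRR B=RRBB L=BBOO
After move 2 (R'): R=GRGR U=WBWR F=OWGW D=YOYG B=YRYB
After move 3 (F): F=GOWW U=WBOB R=WRRR D=GGYG L=BYOO
After move 4 (R): R=RWRR U=WOOW F=GGWG D=GYYY B=BRBB
After move 5 (U'): U=OWWO F=BYWG R=GGRR B=RWBB L=BROO
After move 6 (F'): F=YGBW U=OWGR R=YGGR D=ROYY L=BOOW
After move 7 (R): R=GYRG U=OGGW F=YOBY D=RBYR B=RWWB
Query: F face = YOBY

Answer: Y O B Y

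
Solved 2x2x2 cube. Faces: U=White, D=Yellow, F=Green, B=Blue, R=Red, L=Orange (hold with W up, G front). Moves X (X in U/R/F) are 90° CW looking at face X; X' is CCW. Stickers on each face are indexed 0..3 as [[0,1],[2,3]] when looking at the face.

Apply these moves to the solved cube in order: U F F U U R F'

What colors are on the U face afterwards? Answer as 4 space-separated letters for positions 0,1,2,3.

After move 1 (U): U=WWWW F=RRGG R=BBRR B=OOBB L=GGOO
After move 2 (F): F=GRGR U=WWOG R=WBWR D=RBYY L=GYOY
After move 3 (F): F=GGRR U=WWYY R=OBGR D=WWYY L=GROB
After move 4 (U): U=YWYW F=OBRR R=OOGR B=GRBB L=GGOB
After move 5 (U): U=YYWW F=OORR R=GRGR B=GGBB L=OBOB
After move 6 (R): R=GGRR U=YOWR F=OWRY D=WBYG B=WGYB
After move 7 (F'): F=WYOR U=YOGR R=BGWR D=BBYG L=OROW
Query: U face = YOGR

Answer: Y O G R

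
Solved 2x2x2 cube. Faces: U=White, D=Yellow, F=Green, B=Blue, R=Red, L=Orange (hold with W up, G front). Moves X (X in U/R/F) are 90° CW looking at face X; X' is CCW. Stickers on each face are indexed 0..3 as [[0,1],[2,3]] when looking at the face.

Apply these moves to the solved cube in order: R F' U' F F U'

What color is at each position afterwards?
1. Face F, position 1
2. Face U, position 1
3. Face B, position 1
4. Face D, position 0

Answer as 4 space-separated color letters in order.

After move 1 (R): R=RRRR U=WGWG F=GYGY D=YBYB B=WBWB
After move 2 (F'): F=YYGG U=WGRR R=BRYR D=OOYB L=OGOW
After move 3 (U'): U=GRWR F=OGGG R=YYYR B=BRWB L=WBOW
After move 4 (F): F=GOGG U=GRWB R=WYRR D=YYYB L=WOOO
After move 5 (F): F=GGGO U=GROO R=WYBR D=RWYB L=WYOY
After move 6 (U'): U=ROGO F=WYGO R=GGBR B=WYWB L=BROY
Query 1: F[1] = Y
Query 2: U[1] = O
Query 3: B[1] = Y
Query 4: D[0] = R

Answer: Y O Y R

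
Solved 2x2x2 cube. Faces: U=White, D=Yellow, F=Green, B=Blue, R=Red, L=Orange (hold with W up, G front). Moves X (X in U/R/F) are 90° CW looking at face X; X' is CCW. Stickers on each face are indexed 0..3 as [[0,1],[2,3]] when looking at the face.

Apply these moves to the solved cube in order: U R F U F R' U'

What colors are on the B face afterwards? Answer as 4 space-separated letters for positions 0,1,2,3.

After move 1 (U): U=WWWW F=RRGG R=BBRR B=OOBB L=GGOO
After move 2 (R): R=RBRB U=WRWG F=RYGY D=YBYO B=WOWB
After move 3 (F): F=GRYY U=WROG R=WBGB D=RRYO L=GYOB
After move 4 (U): U=OWGR F=WBYY R=WOGB B=GYWB L=GROB
After move 5 (F): F=YWYB U=OWBR R=GORB D=GWYO L=GROR
After move 6 (R'): R=OBGR U=OWBG F=YWYR D=GWYB B=OYWB
After move 7 (U'): U=WGOB F=GRYR R=YWGR B=OBWB L=OYOR
Query: B face = OBWB

Answer: O B W B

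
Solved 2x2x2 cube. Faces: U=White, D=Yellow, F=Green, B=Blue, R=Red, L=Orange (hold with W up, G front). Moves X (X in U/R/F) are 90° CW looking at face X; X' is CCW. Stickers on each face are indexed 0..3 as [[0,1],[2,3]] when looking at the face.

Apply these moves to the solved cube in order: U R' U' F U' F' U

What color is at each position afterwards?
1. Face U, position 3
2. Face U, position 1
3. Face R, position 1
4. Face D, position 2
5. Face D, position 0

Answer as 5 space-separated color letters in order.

After move 1 (U): U=WWWW F=RRGG R=BBRR B=OOBB L=GGOO
After move 2 (R'): R=BRBR U=WBWO F=RWGW D=YRYG B=YOYB
After move 3 (U'): U=BOWW F=GGGW R=RWBR B=BRYB L=YOOO
After move 4 (F): F=GGWG U=BOOO R=WWWR D=BRYG L=YYOR
After move 5 (U'): U=OOBO F=YYWG R=GGWR B=WWYB L=BROR
After move 6 (F'): F=YGYW U=OOGW R=RGBR D=RRYG L=BOOB
After move 7 (U): U=GOWO F=RGYW R=WWBR B=BOYB L=YGOB
Query 1: U[3] = O
Query 2: U[1] = O
Query 3: R[1] = W
Query 4: D[2] = Y
Query 5: D[0] = R

Answer: O O W Y R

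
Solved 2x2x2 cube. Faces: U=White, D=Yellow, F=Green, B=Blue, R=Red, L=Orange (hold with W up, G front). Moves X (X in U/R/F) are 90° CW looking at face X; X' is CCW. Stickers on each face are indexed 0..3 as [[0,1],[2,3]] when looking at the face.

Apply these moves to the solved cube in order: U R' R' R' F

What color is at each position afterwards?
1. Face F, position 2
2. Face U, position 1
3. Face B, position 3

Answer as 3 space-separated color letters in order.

Answer: Y R B

Derivation:
After move 1 (U): U=WWWW F=RRGG R=BBRR B=OOBB L=GGOO
After move 2 (R'): R=BRBR U=WBWO F=RWGW D=YRYG B=YOYB
After move 3 (R'): R=RRBB U=WYWY F=RBGO D=YWYW B=GORB
After move 4 (R'): R=RBRB U=WRWG F=RYGY D=YBYO B=WOWB
After move 5 (F): F=GRYY U=WROG R=WBGB D=RRYO L=GYOB
Query 1: F[2] = Y
Query 2: U[1] = R
Query 3: B[3] = B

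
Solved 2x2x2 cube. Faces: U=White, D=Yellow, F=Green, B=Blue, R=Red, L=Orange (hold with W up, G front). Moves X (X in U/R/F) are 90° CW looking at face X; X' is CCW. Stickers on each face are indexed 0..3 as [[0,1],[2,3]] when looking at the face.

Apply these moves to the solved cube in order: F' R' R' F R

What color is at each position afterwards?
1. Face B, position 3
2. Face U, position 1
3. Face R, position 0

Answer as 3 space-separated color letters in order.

After move 1 (F'): F=GGGG U=WWRR R=YRYR D=OOYY L=OWOW
After move 2 (R'): R=RRYY U=WBRB F=GWGR D=OGYG B=YBOB
After move 3 (R'): R=RYRY U=WORY F=GBGB D=OWYR B=GBGB
After move 4 (F): F=GGBB U=WOWW R=RYYY D=RRYR L=OOOW
After move 5 (R): R=YRYY U=WGWB F=GRBR D=RGYG B=WBOB
Query 1: B[3] = B
Query 2: U[1] = G
Query 3: R[0] = Y

Answer: B G Y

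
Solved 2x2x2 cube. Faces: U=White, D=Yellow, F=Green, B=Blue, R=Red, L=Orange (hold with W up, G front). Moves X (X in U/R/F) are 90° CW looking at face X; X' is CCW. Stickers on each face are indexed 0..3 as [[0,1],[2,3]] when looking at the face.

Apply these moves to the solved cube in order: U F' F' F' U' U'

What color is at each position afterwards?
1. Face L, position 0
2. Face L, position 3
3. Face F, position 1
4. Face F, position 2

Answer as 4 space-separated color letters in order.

Answer: W Y O G

Derivation:
After move 1 (U): U=WWWW F=RRGG R=BBRR B=OOBB L=GGOO
After move 2 (F'): F=RGRG U=WWBR R=YBYR D=GOYY L=GWOW
After move 3 (F'): F=GGRR U=WWYY R=OBGR D=WWYY L=GROB
After move 4 (F'): F=GRGR U=WWOG R=WBWR D=RBYY L=GYOY
After move 5 (U'): U=WGWO F=GYGR R=GRWR B=WBBB L=OOOY
After move 6 (U'): U=GOWW F=OOGR R=GYWR B=GRBB L=WBOY
Query 1: L[0] = W
Query 2: L[3] = Y
Query 3: F[1] = O
Query 4: F[2] = G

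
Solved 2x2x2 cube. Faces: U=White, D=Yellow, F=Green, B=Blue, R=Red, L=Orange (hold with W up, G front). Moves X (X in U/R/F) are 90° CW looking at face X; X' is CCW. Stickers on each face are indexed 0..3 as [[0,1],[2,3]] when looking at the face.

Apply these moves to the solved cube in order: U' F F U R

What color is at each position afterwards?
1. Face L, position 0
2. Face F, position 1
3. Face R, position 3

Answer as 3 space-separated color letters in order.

After move 1 (U'): U=WWWW F=OOGG R=GGRR B=RRBB L=BBOO
After move 2 (F): F=GOGO U=WWOB R=WGWR D=RGYY L=BYOY
After move 3 (F): F=GGOO U=WWYY R=OGBR D=WWYY L=BROG
After move 4 (U): U=YWYW F=OGOO R=RRBR B=BRBB L=GGOG
After move 5 (R): R=BRRR U=YGYO F=OWOY D=WBYB B=WRWB
Query 1: L[0] = G
Query 2: F[1] = W
Query 3: R[3] = R

Answer: G W R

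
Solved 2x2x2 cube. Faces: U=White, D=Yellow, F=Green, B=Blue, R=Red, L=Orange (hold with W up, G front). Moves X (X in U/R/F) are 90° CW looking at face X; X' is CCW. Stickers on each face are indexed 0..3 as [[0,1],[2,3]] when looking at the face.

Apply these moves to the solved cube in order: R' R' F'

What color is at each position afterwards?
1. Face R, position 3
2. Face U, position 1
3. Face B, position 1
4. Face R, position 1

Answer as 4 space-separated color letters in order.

After move 1 (R'): R=RRRR U=WBWB F=GWGW D=YGYG B=YBYB
After move 2 (R'): R=RRRR U=WYWY F=GBGB D=YWYW B=GBGB
After move 3 (F'): F=BBGG U=WYRR R=WRYR D=OOYW L=OYOW
Query 1: R[3] = R
Query 2: U[1] = Y
Query 3: B[1] = B
Query 4: R[1] = R

Answer: R Y B R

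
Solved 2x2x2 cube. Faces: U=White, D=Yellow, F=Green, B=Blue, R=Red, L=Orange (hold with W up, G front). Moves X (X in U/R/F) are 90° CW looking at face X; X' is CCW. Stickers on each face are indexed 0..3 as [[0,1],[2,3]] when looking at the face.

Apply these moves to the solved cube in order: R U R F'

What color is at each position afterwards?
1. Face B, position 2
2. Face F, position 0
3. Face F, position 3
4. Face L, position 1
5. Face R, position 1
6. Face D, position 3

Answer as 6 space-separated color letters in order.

After move 1 (R): R=RRRR U=WGWG F=GYGY D=YBYB B=WBWB
After move 2 (U): U=WWGG F=RRGY R=WBRR B=OOWB L=GYOO
After move 3 (R): R=RWRB U=WRGY F=RBGB D=YWYO B=GOWB
After move 4 (F'): F=BBRG U=WRRR R=WWYB D=YOYO L=GYOG
Query 1: B[2] = W
Query 2: F[0] = B
Query 3: F[3] = G
Query 4: L[1] = Y
Query 5: R[1] = W
Query 6: D[3] = O

Answer: W B G Y W O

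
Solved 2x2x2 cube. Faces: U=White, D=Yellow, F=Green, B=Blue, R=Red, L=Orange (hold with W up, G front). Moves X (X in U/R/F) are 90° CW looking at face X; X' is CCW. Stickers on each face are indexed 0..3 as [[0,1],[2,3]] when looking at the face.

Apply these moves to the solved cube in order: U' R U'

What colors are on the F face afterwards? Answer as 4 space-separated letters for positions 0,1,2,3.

Answer: B B G Y

Derivation:
After move 1 (U'): U=WWWW F=OOGG R=GGRR B=RRBB L=BBOO
After move 2 (R): R=RGRG U=WOWG F=OYGY D=YBYR B=WRWB
After move 3 (U'): U=OGWW F=BBGY R=OYRG B=RGWB L=WROO
Query: F face = BBGY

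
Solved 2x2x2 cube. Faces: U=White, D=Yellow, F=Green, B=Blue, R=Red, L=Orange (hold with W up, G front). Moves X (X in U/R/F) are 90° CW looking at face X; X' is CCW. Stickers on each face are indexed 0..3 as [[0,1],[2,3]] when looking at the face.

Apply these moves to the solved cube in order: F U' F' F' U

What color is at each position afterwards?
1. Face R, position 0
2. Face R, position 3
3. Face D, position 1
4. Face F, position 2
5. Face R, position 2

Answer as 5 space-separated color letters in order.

Answer: W R W Y B

Derivation:
After move 1 (F): F=GGGG U=WWOO R=WRWR D=RRYY L=OYOY
After move 2 (U'): U=WOWO F=OYGG R=GGWR B=WRBB L=BBOY
After move 3 (F'): F=YGOG U=WOGW R=RGRR D=BYYY L=BOOW
After move 4 (F'): F=GGYO U=WORR R=YGBR D=OWYY L=BWOG
After move 5 (U): U=RWRO F=YGYO R=WRBR B=BWBB L=GGOG
Query 1: R[0] = W
Query 2: R[3] = R
Query 3: D[1] = W
Query 4: F[2] = Y
Query 5: R[2] = B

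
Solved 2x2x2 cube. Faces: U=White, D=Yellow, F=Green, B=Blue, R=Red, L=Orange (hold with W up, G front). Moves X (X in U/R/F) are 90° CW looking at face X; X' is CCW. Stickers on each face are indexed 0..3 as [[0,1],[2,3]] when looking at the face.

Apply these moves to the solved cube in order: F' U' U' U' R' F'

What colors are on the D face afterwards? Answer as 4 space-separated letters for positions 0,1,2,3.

Answer: G W Y G

Derivation:
After move 1 (F'): F=GGGG U=WWRR R=YRYR D=OOYY L=OWOW
After move 2 (U'): U=WRWR F=OWGG R=GGYR B=YRBB L=BBOW
After move 3 (U'): U=RRWW F=BBGG R=OWYR B=GGBB L=YROW
After move 4 (U'): U=RWRW F=YRGG R=BBYR B=OWBB L=GGOW
After move 5 (R'): R=BRBY U=RBRO F=YWGW D=ORYG B=YWOB
After move 6 (F'): F=WWYG U=RBBB R=RROY D=GWYG L=GOOR
Query: D face = GWYG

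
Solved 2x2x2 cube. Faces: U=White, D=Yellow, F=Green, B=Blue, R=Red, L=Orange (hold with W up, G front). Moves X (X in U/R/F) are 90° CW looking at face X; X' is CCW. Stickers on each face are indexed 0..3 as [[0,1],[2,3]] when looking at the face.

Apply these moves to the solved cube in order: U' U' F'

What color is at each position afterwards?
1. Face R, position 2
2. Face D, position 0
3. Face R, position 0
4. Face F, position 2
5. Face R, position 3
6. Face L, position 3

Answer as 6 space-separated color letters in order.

Answer: Y R Y B R W

Derivation:
After move 1 (U'): U=WWWW F=OOGG R=GGRR B=RRBB L=BBOO
After move 2 (U'): U=WWWW F=BBGG R=OORR B=GGBB L=RROO
After move 3 (F'): F=BGBG U=WWOR R=YOYR D=ROYY L=RWOW
Query 1: R[2] = Y
Query 2: D[0] = R
Query 3: R[0] = Y
Query 4: F[2] = B
Query 5: R[3] = R
Query 6: L[3] = W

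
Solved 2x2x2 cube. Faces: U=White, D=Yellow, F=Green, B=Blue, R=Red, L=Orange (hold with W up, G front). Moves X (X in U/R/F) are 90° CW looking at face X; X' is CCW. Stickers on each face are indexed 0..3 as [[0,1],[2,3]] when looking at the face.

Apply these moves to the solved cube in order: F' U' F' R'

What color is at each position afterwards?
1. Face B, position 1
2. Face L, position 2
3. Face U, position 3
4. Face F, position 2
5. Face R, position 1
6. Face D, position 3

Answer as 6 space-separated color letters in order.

Answer: R O Y O R G

Derivation:
After move 1 (F'): F=GGGG U=WWRR R=YRYR D=OOYY L=OWOW
After move 2 (U'): U=WRWR F=OWGG R=GGYR B=YRBB L=BBOW
After move 3 (F'): F=WGOG U=WRGY R=OGOR D=BWYY L=BROW
After move 4 (R'): R=GROO U=WBGY F=WROY D=BGYG B=YRWB
Query 1: B[1] = R
Query 2: L[2] = O
Query 3: U[3] = Y
Query 4: F[2] = O
Query 5: R[1] = R
Query 6: D[3] = G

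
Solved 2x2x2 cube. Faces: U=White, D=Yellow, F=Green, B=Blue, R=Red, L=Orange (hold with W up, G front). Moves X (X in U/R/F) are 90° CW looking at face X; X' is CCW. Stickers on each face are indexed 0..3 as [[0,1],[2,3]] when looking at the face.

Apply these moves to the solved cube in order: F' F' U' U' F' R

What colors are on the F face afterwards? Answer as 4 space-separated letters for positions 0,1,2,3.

After move 1 (F'): F=GGGG U=WWRR R=YRYR D=OOYY L=OWOW
After move 2 (F'): F=GGGG U=WWYY R=OROR D=WWYY L=OROR
After move 3 (U'): U=WYWY F=ORGG R=GGOR B=ORBB L=BBOR
After move 4 (U'): U=YYWW F=BBGG R=OROR B=GGBB L=OROR
After move 5 (F'): F=BGBG U=YYOO R=WRWR D=RRYY L=OWOW
After move 6 (R): R=WWRR U=YGOG F=BRBY D=RBYG B=OGYB
Query: F face = BRBY

Answer: B R B Y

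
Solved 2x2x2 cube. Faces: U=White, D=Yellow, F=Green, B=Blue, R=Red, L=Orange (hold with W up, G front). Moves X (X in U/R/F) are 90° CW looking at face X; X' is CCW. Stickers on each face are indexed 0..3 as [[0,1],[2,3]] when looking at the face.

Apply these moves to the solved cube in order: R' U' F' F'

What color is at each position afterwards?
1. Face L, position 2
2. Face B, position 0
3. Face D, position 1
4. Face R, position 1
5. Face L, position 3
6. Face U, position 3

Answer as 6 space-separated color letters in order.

Answer: O R W W G Y

Derivation:
After move 1 (R'): R=RRRR U=WBWB F=GWGW D=YGYG B=YBYB
After move 2 (U'): U=BBWW F=OOGW R=GWRR B=RRYB L=YBOO
After move 3 (F'): F=OWOG U=BBGR R=GWYR D=BOYG L=YWOW
After move 4 (F'): F=WGOO U=BBGY R=OWBR D=WWYG L=YROG
Query 1: L[2] = O
Query 2: B[0] = R
Query 3: D[1] = W
Query 4: R[1] = W
Query 5: L[3] = G
Query 6: U[3] = Y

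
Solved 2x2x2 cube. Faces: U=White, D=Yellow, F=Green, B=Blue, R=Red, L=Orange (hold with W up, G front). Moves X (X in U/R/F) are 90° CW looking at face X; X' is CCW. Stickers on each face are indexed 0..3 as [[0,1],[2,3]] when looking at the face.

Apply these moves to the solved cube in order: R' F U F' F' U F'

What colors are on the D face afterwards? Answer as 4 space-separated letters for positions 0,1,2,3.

After move 1 (R'): R=RRRR U=WBWB F=GWGW D=YGYG B=YBYB
After move 2 (F): F=GGWW U=WBOO R=WRBR D=RRYG L=OYOG
After move 3 (U): U=OWOB F=WRWW R=YBBR B=OYYB L=GGOG
After move 4 (F'): F=RWWW U=OWYB R=RBRR D=GGYG L=GBOO
After move 5 (F'): F=WWRW U=OWRR R=GBGR D=BOYG L=GBOY
After move 6 (U): U=RORW F=GBRW R=OYGR B=GBYB L=WWOY
After move 7 (F'): F=BWGR U=ROOG R=OYBR D=WYYG L=WWOR
Query: D face = WYYG

Answer: W Y Y G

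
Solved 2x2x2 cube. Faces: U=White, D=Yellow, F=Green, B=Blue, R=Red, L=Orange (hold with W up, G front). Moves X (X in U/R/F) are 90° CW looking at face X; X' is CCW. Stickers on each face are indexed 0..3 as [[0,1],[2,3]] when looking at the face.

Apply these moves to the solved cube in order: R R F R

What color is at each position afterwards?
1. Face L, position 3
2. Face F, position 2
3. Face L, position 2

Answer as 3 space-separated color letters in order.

After move 1 (R): R=RRRR U=WGWG F=GYGY D=YBYB B=WBWB
After move 2 (R): R=RRRR U=WYWY F=GBGB D=YWYW B=GBGB
After move 3 (F): F=GGBB U=WYOO R=WRYR D=RRYW L=OYOW
After move 4 (R): R=YWRR U=WGOB F=GRBW D=RGYG B=OBYB
Query 1: L[3] = W
Query 2: F[2] = B
Query 3: L[2] = O

Answer: W B O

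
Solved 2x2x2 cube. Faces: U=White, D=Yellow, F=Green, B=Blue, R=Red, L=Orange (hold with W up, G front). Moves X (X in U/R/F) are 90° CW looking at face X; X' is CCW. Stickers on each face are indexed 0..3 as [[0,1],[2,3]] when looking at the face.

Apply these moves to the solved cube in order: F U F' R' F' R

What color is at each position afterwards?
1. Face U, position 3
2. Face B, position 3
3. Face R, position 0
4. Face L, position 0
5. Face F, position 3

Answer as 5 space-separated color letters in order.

After move 1 (F): F=GGGG U=WWOO R=WRWR D=RRYY L=OYOY
After move 2 (U): U=OWOW F=WRGG R=BBWR B=OYBB L=GGOY
After move 3 (F'): F=RGWG U=OWBW R=RBRR D=GYYY L=GWOO
After move 4 (R'): R=BRRR U=OBBO F=RWWW D=GGYG B=YYYB
After move 5 (F'): F=WWRW U=OBBR R=GRGR D=WOYG L=GOOB
After move 6 (R): R=GGRR U=OWBW F=WORG D=WYYY B=RYBB
Query 1: U[3] = W
Query 2: B[3] = B
Query 3: R[0] = G
Query 4: L[0] = G
Query 5: F[3] = G

Answer: W B G G G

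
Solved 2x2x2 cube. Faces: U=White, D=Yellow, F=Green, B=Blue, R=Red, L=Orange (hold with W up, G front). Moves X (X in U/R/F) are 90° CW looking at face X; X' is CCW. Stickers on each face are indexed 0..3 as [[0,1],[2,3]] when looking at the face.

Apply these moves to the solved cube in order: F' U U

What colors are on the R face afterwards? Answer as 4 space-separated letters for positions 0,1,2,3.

After move 1 (F'): F=GGGG U=WWRR R=YRYR D=OOYY L=OWOW
After move 2 (U): U=RWRW F=YRGG R=BBYR B=OWBB L=GGOW
After move 3 (U): U=RRWW F=BBGG R=OWYR B=GGBB L=YROW
Query: R face = OWYR

Answer: O W Y R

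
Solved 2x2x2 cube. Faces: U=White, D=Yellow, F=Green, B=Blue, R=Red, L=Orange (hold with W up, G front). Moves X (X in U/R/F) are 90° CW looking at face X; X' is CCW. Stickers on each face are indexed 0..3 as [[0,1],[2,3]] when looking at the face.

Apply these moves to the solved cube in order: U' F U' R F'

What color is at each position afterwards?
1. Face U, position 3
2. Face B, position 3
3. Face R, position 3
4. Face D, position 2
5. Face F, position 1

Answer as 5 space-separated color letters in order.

After move 1 (U'): U=WWWW F=OOGG R=GGRR B=RRBB L=BBOO
After move 2 (F): F=GOGO U=WWOB R=WGWR D=RGYY L=BYOY
After move 3 (U'): U=WBWO F=BYGO R=GOWR B=WGBB L=RROY
After move 4 (R): R=WGRO U=WYWO F=BGGY D=RBYW B=OGBB
After move 5 (F'): F=GYBG U=WYWR R=BGRO D=RYYW L=ROOW
Query 1: U[3] = R
Query 2: B[3] = B
Query 3: R[3] = O
Query 4: D[2] = Y
Query 5: F[1] = Y

Answer: R B O Y Y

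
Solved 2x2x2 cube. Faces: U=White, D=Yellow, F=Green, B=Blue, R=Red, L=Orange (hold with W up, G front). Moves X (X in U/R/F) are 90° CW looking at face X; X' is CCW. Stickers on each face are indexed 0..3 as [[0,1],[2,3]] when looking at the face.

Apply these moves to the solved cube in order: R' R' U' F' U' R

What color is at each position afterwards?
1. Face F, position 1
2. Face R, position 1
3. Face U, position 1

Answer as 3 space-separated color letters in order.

Answer: O O W

Derivation:
After move 1 (R'): R=RRRR U=WBWB F=GWGW D=YGYG B=YBYB
After move 2 (R'): R=RRRR U=WYWY F=GBGB D=YWYW B=GBGB
After move 3 (U'): U=YYWW F=OOGB R=GBRR B=RRGB L=GBOO
After move 4 (F'): F=OBOG U=YYGR R=WBYR D=BOYW L=GWOW
After move 5 (U'): U=YRYG F=GWOG R=OBYR B=WBGB L=RROW
After move 6 (R): R=YORB U=YWYG F=GOOW D=BGYW B=GBRB
Query 1: F[1] = O
Query 2: R[1] = O
Query 3: U[1] = W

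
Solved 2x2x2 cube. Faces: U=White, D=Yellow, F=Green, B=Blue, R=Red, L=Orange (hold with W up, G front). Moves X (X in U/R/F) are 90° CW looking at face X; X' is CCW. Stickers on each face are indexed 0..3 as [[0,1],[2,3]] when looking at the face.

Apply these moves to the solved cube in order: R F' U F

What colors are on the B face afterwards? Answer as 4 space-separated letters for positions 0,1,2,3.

Answer: O G W B

Derivation:
After move 1 (R): R=RRRR U=WGWG F=GYGY D=YBYB B=WBWB
After move 2 (F'): F=YYGG U=WGRR R=BRYR D=OOYB L=OGOW
After move 3 (U): U=RWRG F=BRGG R=WBYR B=OGWB L=YYOW
After move 4 (F): F=GBGR U=RWWY R=RBGR D=YWYB L=YOOO
Query: B face = OGWB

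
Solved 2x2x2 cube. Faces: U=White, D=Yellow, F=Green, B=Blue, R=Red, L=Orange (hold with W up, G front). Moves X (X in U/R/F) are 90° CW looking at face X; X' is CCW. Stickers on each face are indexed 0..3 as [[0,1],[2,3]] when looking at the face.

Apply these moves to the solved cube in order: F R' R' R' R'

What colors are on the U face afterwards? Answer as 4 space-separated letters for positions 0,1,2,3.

After move 1 (F): F=GGGG U=WWOO R=WRWR D=RRYY L=OYOY
After move 2 (R'): R=RRWW U=WBOB F=GWGO D=RGYG B=YBRB
After move 3 (R'): R=RWRW U=WROY F=GBGB D=RWYO B=GBGB
After move 4 (R'): R=WWRR U=WGOG F=GRGY D=RBYB B=OBWB
After move 5 (R'): R=WRWR U=WWOO F=GGGG D=RRYY B=BBBB
Query: U face = WWOO

Answer: W W O O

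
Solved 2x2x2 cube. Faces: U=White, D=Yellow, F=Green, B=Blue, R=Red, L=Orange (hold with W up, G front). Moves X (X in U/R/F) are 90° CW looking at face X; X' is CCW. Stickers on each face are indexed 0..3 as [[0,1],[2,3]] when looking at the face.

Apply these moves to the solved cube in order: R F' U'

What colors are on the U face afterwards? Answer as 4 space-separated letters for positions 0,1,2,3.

Answer: G R W R

Derivation:
After move 1 (R): R=RRRR U=WGWG F=GYGY D=YBYB B=WBWB
After move 2 (F'): F=YYGG U=WGRR R=BRYR D=OOYB L=OGOW
After move 3 (U'): U=GRWR F=OGGG R=YYYR B=BRWB L=WBOW
Query: U face = GRWR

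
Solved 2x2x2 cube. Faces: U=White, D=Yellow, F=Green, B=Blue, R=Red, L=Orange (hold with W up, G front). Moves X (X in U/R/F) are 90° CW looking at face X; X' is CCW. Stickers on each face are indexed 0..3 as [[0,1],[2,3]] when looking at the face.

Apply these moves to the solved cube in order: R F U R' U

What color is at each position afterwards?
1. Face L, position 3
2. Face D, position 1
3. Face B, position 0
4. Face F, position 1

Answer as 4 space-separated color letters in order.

Answer: B R G R

Derivation:
After move 1 (R): R=RRRR U=WGWG F=GYGY D=YBYB B=WBWB
After move 2 (F): F=GGYY U=WGOO R=WRGR D=RRYB L=OYOB
After move 3 (U): U=OWOG F=WRYY R=WBGR B=OYWB L=GGOB
After move 4 (R'): R=BRWG U=OWOO F=WWYG D=RRYY B=BYRB
After move 5 (U): U=OOOW F=BRYG R=BYWG B=GGRB L=WWOB
Query 1: L[3] = B
Query 2: D[1] = R
Query 3: B[0] = G
Query 4: F[1] = R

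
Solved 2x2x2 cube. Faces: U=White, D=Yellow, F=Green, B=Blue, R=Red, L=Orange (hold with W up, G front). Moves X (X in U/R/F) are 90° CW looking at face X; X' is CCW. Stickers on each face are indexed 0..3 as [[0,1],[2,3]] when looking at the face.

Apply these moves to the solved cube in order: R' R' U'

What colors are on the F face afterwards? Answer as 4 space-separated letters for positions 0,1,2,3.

After move 1 (R'): R=RRRR U=WBWB F=GWGW D=YGYG B=YBYB
After move 2 (R'): R=RRRR U=WYWY F=GBGB D=YWYW B=GBGB
After move 3 (U'): U=YYWW F=OOGB R=GBRR B=RRGB L=GBOO
Query: F face = OOGB

Answer: O O G B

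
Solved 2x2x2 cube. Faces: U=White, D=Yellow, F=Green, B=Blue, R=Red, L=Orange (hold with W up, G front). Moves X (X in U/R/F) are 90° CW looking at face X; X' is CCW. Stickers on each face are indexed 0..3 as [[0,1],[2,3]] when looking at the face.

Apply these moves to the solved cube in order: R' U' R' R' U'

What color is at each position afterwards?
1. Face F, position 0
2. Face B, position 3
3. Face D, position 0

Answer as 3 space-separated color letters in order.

After move 1 (R'): R=RRRR U=WBWB F=GWGW D=YGYG B=YBYB
After move 2 (U'): U=BBWW F=OOGW R=GWRR B=RRYB L=YBOO
After move 3 (R'): R=WRGR U=BYWR F=OBGW D=YOYW B=GRGB
After move 4 (R'): R=RRWG U=BGWG F=OYGR D=YBYW B=WROB
After move 5 (U'): U=GGBW F=YBGR R=OYWG B=RROB L=WROO
Query 1: F[0] = Y
Query 2: B[3] = B
Query 3: D[0] = Y

Answer: Y B Y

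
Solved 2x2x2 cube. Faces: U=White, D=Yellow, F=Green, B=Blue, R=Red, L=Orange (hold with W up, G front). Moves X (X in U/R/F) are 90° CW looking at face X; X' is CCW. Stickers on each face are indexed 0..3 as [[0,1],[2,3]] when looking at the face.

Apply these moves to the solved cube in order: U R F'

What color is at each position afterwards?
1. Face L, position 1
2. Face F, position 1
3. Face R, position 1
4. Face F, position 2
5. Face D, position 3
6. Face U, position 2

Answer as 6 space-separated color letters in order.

Answer: G Y B R O R

Derivation:
After move 1 (U): U=WWWW F=RRGG R=BBRR B=OOBB L=GGOO
After move 2 (R): R=RBRB U=WRWG F=RYGY D=YBYO B=WOWB
After move 3 (F'): F=YYRG U=WRRR R=BBYB D=GOYO L=GGOW
Query 1: L[1] = G
Query 2: F[1] = Y
Query 3: R[1] = B
Query 4: F[2] = R
Query 5: D[3] = O
Query 6: U[2] = R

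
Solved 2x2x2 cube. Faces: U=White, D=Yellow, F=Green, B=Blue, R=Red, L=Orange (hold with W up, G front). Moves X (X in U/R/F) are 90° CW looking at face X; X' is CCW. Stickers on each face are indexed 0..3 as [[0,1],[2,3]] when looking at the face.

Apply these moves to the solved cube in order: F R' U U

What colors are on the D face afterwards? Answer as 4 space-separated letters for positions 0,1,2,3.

After move 1 (F): F=GGGG U=WWOO R=WRWR D=RRYY L=OYOY
After move 2 (R'): R=RRWW U=WBOB F=GWGO D=RGYG B=YBRB
After move 3 (U): U=OWBB F=RRGO R=YBWW B=OYRB L=GWOY
After move 4 (U): U=BOBW F=YBGO R=OYWW B=GWRB L=RROY
Query: D face = RGYG

Answer: R G Y G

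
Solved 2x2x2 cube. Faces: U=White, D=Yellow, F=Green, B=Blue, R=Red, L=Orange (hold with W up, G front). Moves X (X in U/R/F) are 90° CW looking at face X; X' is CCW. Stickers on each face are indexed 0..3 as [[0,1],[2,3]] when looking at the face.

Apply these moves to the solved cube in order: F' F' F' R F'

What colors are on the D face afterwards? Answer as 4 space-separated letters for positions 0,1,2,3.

After move 1 (F'): F=GGGG U=WWRR R=YRYR D=OOYY L=OWOW
After move 2 (F'): F=GGGG U=WWYY R=OROR D=WWYY L=OROR
After move 3 (F'): F=GGGG U=WWOO R=WRWR D=RRYY L=OYOY
After move 4 (R): R=WWRR U=WGOG F=GRGY D=RBYB B=OBWB
After move 5 (F'): F=RYGG U=WGWR R=BWRR D=YYYB L=OGOO
Query: D face = YYYB

Answer: Y Y Y B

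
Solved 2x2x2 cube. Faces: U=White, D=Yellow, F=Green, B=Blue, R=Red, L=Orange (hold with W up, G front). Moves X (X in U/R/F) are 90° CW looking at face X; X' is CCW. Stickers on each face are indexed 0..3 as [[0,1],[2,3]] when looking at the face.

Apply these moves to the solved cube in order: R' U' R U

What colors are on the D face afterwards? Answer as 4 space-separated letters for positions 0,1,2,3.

Answer: Y Y Y R

Derivation:
After move 1 (R'): R=RRRR U=WBWB F=GWGW D=YGYG B=YBYB
After move 2 (U'): U=BBWW F=OOGW R=GWRR B=RRYB L=YBOO
After move 3 (R): R=RGRW U=BOWW F=OGGG D=YYYR B=WRBB
After move 4 (U): U=WBWO F=RGGG R=WRRW B=YBBB L=OGOO
Query: D face = YYYR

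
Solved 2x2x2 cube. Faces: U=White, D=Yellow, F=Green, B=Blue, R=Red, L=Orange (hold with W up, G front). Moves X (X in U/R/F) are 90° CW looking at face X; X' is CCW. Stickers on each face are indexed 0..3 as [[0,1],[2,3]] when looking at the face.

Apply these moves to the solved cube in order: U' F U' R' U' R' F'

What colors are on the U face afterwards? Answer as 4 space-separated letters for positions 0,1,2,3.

After move 1 (U'): U=WWWW F=OOGG R=GGRR B=RRBB L=BBOO
After move 2 (F): F=GOGO U=WWOB R=WGWR D=RGYY L=BYOY
After move 3 (U'): U=WBWO F=BYGO R=GOWR B=WGBB L=RROY
After move 4 (R'): R=ORGW U=WBWW F=BBGO D=RYYO B=YGGB
After move 5 (U'): U=BWWW F=RRGO R=BBGW B=ORGB L=YGOY
After move 6 (R'): R=BWBG U=BGWO F=RWGW D=RRYO B=ORYB
After move 7 (F'): F=WWRG U=BGBB R=RWRG D=GYYO L=YOOW
Query: U face = BGBB

Answer: B G B B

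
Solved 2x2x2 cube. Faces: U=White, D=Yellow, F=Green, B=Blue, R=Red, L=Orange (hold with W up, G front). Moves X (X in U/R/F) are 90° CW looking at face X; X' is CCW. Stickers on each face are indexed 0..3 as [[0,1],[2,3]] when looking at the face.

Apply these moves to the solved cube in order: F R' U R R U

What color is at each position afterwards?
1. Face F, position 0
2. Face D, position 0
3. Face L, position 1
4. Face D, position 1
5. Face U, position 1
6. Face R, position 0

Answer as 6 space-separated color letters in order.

After move 1 (F): F=GGGG U=WWOO R=WRWR D=RRYY L=OYOY
After move 2 (R'): R=RRWW U=WBOB F=GWGO D=RGYG B=YBRB
After move 3 (U): U=OWBB F=RRGO R=YBWW B=OYRB L=GWOY
After move 4 (R): R=WYWB U=ORBO F=RGGG D=RRYO B=BYWB
After move 5 (R): R=WWBY U=OGBG F=RRGO D=RWYB B=OYRB
After move 6 (U): U=BOGG F=WWGO R=OYBY B=GWRB L=RROY
Query 1: F[0] = W
Query 2: D[0] = R
Query 3: L[1] = R
Query 4: D[1] = W
Query 5: U[1] = O
Query 6: R[0] = O

Answer: W R R W O O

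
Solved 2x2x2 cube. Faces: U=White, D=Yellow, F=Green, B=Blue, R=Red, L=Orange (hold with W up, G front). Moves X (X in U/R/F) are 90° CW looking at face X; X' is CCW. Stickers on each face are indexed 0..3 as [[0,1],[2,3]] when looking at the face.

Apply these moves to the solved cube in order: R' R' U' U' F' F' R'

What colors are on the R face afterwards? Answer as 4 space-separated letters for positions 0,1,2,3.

Answer: O R O R

Derivation:
After move 1 (R'): R=RRRR U=WBWB F=GWGW D=YGYG B=YBYB
After move 2 (R'): R=RRRR U=WYWY F=GBGB D=YWYW B=GBGB
After move 3 (U'): U=YYWW F=OOGB R=GBRR B=RRGB L=GBOO
After move 4 (U'): U=YWYW F=GBGB R=OORR B=GBGB L=RROO
After move 5 (F'): F=BBGG U=YWOR R=WOYR D=ROYW L=RWOY
After move 6 (F'): F=BGBG U=YWWY R=OORR D=WYYW L=RROO
After move 7 (R'): R=OROR U=YGWG F=BWBY D=WGYG B=WBYB
Query: R face = OROR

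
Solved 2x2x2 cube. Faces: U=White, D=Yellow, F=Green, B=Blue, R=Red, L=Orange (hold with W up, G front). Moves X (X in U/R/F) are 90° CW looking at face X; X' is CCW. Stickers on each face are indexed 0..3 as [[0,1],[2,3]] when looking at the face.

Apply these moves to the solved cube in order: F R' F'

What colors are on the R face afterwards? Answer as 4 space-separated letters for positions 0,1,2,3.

Answer: G R R W

Derivation:
After move 1 (F): F=GGGG U=WWOO R=WRWR D=RRYY L=OYOY
After move 2 (R'): R=RRWW U=WBOB F=GWGO D=RGYG B=YBRB
After move 3 (F'): F=WOGG U=WBRW R=GRRW D=YYYG L=OBOO
Query: R face = GRRW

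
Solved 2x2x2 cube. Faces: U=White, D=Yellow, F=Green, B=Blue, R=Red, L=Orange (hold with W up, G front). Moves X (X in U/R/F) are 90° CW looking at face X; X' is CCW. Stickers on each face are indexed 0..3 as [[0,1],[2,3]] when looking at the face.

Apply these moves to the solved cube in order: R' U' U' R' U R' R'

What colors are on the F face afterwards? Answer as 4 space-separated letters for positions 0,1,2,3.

After move 1 (R'): R=RRRR U=WBWB F=GWGW D=YGYG B=YBYB
After move 2 (U'): U=BBWW F=OOGW R=GWRR B=RRYB L=YBOO
After move 3 (U'): U=BWBW F=YBGW R=OORR B=GWYB L=RROO
After move 4 (R'): R=OROR U=BYBG F=YWGW D=YBYW B=GWGB
After move 5 (U): U=BBGY F=ORGW R=GWOR B=RRGB L=YWOO
After move 6 (R'): R=WRGO U=BGGR F=OBGY D=YRYW B=WRBB
After move 7 (R'): R=ROWG U=BBGW F=OGGR D=YBYY B=WRRB
Query: F face = OGGR

Answer: O G G R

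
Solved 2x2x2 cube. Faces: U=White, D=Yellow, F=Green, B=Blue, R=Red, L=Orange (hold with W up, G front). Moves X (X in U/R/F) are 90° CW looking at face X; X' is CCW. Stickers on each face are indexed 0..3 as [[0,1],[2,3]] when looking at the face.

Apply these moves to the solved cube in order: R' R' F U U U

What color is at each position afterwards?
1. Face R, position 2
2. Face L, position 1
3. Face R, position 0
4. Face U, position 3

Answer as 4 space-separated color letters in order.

Answer: Y B G O

Derivation:
After move 1 (R'): R=RRRR U=WBWB F=GWGW D=YGYG B=YBYB
After move 2 (R'): R=RRRR U=WYWY F=GBGB D=YWYW B=GBGB
After move 3 (F): F=GGBB U=WYOO R=WRYR D=RRYW L=OYOW
After move 4 (U): U=OWOY F=WRBB R=GBYR B=OYGB L=GGOW
After move 5 (U): U=OOYW F=GBBB R=OYYR B=GGGB L=WROW
After move 6 (U): U=YOWO F=OYBB R=GGYR B=WRGB L=GBOW
Query 1: R[2] = Y
Query 2: L[1] = B
Query 3: R[0] = G
Query 4: U[3] = O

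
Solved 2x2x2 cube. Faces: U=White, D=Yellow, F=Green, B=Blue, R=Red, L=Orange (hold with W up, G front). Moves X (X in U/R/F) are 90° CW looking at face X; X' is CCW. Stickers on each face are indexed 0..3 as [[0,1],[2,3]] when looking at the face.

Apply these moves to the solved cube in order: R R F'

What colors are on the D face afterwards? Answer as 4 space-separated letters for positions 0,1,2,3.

Answer: O O Y W

Derivation:
After move 1 (R): R=RRRR U=WGWG F=GYGY D=YBYB B=WBWB
After move 2 (R): R=RRRR U=WYWY F=GBGB D=YWYW B=GBGB
After move 3 (F'): F=BBGG U=WYRR R=WRYR D=OOYW L=OYOW
Query: D face = OOYW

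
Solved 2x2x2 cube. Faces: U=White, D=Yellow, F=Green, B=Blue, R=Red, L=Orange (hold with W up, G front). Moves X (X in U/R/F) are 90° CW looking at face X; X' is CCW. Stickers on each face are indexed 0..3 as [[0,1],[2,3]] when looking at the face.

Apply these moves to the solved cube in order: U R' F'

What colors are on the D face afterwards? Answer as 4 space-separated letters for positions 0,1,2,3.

After move 1 (U): U=WWWW F=RRGG R=BBRR B=OOBB L=GGOO
After move 2 (R'): R=BRBR U=WBWO F=RWGW D=YRYG B=YOYB
After move 3 (F'): F=WWRG U=WBBB R=RRYR D=GOYG L=GOOW
Query: D face = GOYG

Answer: G O Y G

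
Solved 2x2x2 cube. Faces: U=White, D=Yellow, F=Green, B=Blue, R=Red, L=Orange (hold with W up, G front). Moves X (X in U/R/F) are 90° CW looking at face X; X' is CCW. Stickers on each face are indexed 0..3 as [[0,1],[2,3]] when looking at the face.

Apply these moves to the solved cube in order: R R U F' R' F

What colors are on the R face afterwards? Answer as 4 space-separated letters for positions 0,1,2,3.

Answer: G R O Y

Derivation:
After move 1 (R): R=RRRR U=WGWG F=GYGY D=YBYB B=WBWB
After move 2 (R): R=RRRR U=WYWY F=GBGB D=YWYW B=GBGB
After move 3 (U): U=WWYY F=RRGB R=GBRR B=OOGB L=GBOO
After move 4 (F'): F=RBRG U=WWGR R=WBYR D=BOYW L=GYOY
After move 5 (R'): R=BRWY U=WGGO F=RWRR D=BBYG B=WOOB
After move 6 (F): F=RRRW U=WGYY R=GROY D=WBYG L=GBOB
Query: R face = GROY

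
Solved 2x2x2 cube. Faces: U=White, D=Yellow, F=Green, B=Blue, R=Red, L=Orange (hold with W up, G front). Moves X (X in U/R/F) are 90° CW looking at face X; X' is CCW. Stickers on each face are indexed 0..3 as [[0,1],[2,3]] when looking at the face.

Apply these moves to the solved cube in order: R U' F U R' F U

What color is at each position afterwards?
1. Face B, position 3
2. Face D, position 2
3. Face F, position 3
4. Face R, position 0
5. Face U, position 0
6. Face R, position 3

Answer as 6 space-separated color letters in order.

Answer: B Y G B B W

Derivation:
After move 1 (R): R=RRRR U=WGWG F=GYGY D=YBYB B=WBWB
After move 2 (U'): U=GGWW F=OOGY R=GYRR B=RRWB L=WBOO
After move 3 (F): F=GOYO U=GGOB R=WYWR D=RGYB L=WYOB
After move 4 (U): U=OGBG F=WYYO R=RRWR B=WYWB L=GOOB
After move 5 (R'): R=RRRW U=OWBW F=WGYG D=RYYO B=BYGB
After move 6 (F): F=YWGG U=OWBO R=BRWW D=RRYO L=GROY
After move 7 (U): U=BOOW F=BRGG R=BYWW B=GRGB L=YWOY
Query 1: B[3] = B
Query 2: D[2] = Y
Query 3: F[3] = G
Query 4: R[0] = B
Query 5: U[0] = B
Query 6: R[3] = W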